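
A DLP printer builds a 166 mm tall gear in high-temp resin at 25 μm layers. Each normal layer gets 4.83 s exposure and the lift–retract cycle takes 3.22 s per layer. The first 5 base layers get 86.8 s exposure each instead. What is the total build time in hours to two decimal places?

Layers = ⌈166/0.025⌉ = 6640.
Base layers = 5 × (86.8 + 3.22), so 450.1 s.
Remaining layers = 6635 × (4.83 + 3.22) = 53411.75 s.
Sum: 450.1 + 53411.75 = 53861.85 s → 14.96 hours.

14.96 hours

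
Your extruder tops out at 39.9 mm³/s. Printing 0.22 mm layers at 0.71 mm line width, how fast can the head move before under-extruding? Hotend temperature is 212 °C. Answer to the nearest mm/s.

Extrusion cross-section: 0.22 × 0.71 → 0.1562 mm².
v_max = Q/A = 39.9/0.1562 = 255.44 mm/s → 255 mm/s.

255 mm/s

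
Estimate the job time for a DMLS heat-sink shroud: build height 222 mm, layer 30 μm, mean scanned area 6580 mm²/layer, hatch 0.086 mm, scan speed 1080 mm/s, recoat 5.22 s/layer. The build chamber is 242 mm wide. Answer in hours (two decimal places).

156.35 hours

Number of layers: 222 / 0.03 → 7400 (rounded up).
Scan path per layer = 6580 / 0.086 = 76511.6 mm.
Laser time per layer = 76511.6 / 1080, so 70.8441 s.
Layer cycle = 70.8441 + 5.22 = 76.0641 s.
7400 layers × 76.0641 s/layer = 562874.34 s, i.e. 156.35 hours.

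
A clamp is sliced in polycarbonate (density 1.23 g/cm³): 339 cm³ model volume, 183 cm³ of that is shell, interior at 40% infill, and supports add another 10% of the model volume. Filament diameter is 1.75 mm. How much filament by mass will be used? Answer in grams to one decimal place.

343.5 g

Interior volume = 339 − 183, so 156 cm³.
Infill deposited: 0.40 × 156 → 62.4 cm³.
Support = 0.10 × 339, so 33.9 cm³.
Deposited volume = 183 + 62.4 + 33.9, so 279.3 cm³.
Mass = 279.3 × 1.23 = 343.539 g.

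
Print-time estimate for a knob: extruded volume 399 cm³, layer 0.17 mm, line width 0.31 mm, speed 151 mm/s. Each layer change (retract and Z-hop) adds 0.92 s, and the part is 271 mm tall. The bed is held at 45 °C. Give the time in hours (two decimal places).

Line area = 0.17 × 0.31, so 0.0527 mm².
Total extruded path = 399000/0.0527 = 7571157.5 mm.
Extrusion time = 7571157.5 / 151 = 50140.1 s.
Layer count = ceil(271 / 0.17) = 1595.
Layer-change overhead: 1595 × 0.92 → 1467.4 s.
Total = 50140.1 + 1467.4 = 51607.5 s = 14.34 hours.

14.34 hours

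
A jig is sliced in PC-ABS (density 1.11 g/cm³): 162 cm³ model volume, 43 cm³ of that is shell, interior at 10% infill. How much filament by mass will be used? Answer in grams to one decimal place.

Interior volume = 162 − 43, so 119 cm³.
Infill deposited = 0.10 × 119 = 11.9 cm³.
Total extruded: 43 + 11.9 → 54.9 cm³.
Mass = 54.9 × 1.11, so 60.939 g.

60.9 g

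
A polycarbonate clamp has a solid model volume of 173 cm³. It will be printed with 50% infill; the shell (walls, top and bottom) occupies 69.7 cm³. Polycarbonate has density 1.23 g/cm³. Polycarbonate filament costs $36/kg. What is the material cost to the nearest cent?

Interior volume = 173 − 69.7 = 103.3 cm³.
Infill volume = 0.50 × 103.3 = 51.65 cm³.
Total extruded = 69.7 + 51.65, so 121.35 cm³.
Mass = 121.35 × 1.23, so 149.2605 g.
Cost = 149.2605 g / 1000 × $36/kg = $5.37.

$5.37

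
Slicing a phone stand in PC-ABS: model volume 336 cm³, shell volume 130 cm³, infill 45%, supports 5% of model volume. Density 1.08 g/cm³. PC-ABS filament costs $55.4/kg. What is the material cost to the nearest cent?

Infill region = 336 − 130 = 206 cm³.
Deposited infill: 0.45 × 206 → 92.7 cm³.
Support = 0.05 × 336, so 16.8 cm³.
Total extruded: 130 + 92.7 + 16.8 → 239.5 cm³.
Mass = 239.5 × 1.08 = 258.66 g.
At $55.4/kg: 258.66/1000 × 55.4 = $14.33.

$14.33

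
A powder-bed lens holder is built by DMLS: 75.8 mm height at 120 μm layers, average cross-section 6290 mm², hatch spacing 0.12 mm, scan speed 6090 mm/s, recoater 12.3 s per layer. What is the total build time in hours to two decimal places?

Number of layers: 75.8 / 0.12 → 632 (rounded up).
Hatch length per layer: 6290 / 0.12 → 52416.7 mm.
Per-layer scan time: 52416.7 / 6090 → 8.607 s.
Time per layer: 8.607 + 12.3 → 20.907 s.
Build time = 632 × 20.907 = 13213.224 s = 3.67 hours.

3.67 hours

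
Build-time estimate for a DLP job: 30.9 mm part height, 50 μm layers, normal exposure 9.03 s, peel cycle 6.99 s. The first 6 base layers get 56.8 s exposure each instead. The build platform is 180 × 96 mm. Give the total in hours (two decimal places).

Number of layers: 30.9 / 0.05 → 618 (rounded up).
Burn-in layers = 6 × (56.8 + 6.99), so 382.74 s.
Remaining layers = 612 × (9.03 + 6.99), so 9804.24 s.
Total = 382.74 + 9804.24 = 10186.98 s = 2.83 hours.

2.83 hours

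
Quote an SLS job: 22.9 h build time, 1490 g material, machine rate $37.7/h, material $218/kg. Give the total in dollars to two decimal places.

Machine cost = 37.7 × 22.9 = $863.33.
Feedstock cost = 218 × 1490/1000, so $324.82.
Total = 863.33 + 324.82 = $1188.15.

$1188.15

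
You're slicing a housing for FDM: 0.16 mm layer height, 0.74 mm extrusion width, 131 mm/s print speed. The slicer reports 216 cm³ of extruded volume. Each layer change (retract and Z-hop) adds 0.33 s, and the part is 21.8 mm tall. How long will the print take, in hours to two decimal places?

Line area = 0.16 × 0.74, so 0.1184 mm².
Path length: 216000 mm³ / 0.1184 mm² → 1824324.3 mm.
Print-move time = 1824324.3 / 131, so 13926.1 s.
Layers = ⌈21.8/0.16⌉ = 137.
Z-hop total = 137 × 0.33, so 45.21 s.
Total = 13926.1 + 45.21 = 13971.31 s = 3.88 hours.

3.88 hours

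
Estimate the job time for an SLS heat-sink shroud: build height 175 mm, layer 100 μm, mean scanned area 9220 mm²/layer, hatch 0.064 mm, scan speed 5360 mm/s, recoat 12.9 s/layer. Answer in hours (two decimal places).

Layer count = ceil(175 / 0.1) = 1750.
Scan path per layer = 9220 / 0.064, so 144062.5 mm.
Per-layer scan time: 144062.5 / 5360 → 26.8773 s.
Layer cycle: 26.8773 + 12.9 → 39.7773 s.
Build time = 1750 × 39.7773 = 69610.275 s = 19.34 hours.

19.34 hours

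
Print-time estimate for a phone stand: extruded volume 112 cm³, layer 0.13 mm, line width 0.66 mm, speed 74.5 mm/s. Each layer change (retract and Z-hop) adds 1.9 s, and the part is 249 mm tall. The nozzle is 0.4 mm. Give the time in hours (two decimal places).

Extrusion cross-section = 0.13 × 0.66, so 0.0858 mm².
Path length: 112000 mm³ / 0.0858 mm² → 1305361.3 mm.
Time extruding = 1305361.3 / 74.5, so 17521.6 s.
Layer count = ceil(249 / 0.13) = 1916.
Non-print overhead: 1916 × 1.9 → 3640.4 s.
Total = 17521.6 + 3640.4 = 21162 s = 5.88 hours.

5.88 hours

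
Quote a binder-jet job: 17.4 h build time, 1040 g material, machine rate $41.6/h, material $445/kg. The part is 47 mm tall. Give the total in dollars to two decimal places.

$1186.64

Machine cost = 41.6 × 17.4, so $723.84.
Feedstock cost: 445 × 1040/1000 → $462.80.
Job cost: 723.84 + 462.80 = $1186.64.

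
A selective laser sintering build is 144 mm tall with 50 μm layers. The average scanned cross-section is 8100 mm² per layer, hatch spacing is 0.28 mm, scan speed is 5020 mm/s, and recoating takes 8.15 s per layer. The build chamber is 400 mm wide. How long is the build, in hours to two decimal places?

Layers = ⌈144/0.05⌉ = 2880.
Scan path per layer: 8100 / 0.28 → 28928.6 mm.
Laser time per layer = 28928.6 / 5020 = 5.7627 s.
Time per layer: 5.7627 + 8.15 → 13.9127 s.
Build time = 2880 × 13.9127 = 40068.576 s = 11.13 hours.

11.13 hours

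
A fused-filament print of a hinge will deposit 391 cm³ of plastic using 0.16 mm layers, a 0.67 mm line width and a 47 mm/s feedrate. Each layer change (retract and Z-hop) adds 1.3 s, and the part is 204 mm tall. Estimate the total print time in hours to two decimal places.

22.02 hours

Bead cross-section: 0.16 × 0.67 → 0.1072 mm².
Path length: 391000 mm³ / 0.1072 mm² → 3647388.1 mm.
Extrusion time = 3647388.1 / 47 = 77604 s.
Layers = ⌈204/0.16⌉ = 1275.
Non-print overhead = 1275 × 1.3, so 1657.5 s.
Altogether 77604 + 1657.5 = 79261.5 s, i.e. 22.02 hours.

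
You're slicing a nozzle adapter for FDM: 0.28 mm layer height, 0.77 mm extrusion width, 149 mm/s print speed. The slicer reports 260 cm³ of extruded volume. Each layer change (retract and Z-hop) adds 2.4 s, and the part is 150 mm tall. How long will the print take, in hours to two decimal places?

Bead cross-section = 0.28 × 0.77, so 0.2156 mm².
Total extruded path = 260000/0.2156 = 1205936.9 mm.
Extrusion time: 1205936.9 / 149 → 8093.5 s.
Layers = ⌈150/0.28⌉ = 536.
Non-print overhead = 536 × 2.4 = 1286.4 s.
Total = 8093.5 + 1286.4 = 9379.9 s = 2.61 hours.

2.61 hours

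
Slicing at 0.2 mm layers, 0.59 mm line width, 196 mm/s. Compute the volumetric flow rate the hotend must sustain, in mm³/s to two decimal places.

Bead cross-section = 0.2 × 0.59 = 0.118 mm².
Q = v·A = 196 × 0.118 = 23.13 mm³/s.

23.13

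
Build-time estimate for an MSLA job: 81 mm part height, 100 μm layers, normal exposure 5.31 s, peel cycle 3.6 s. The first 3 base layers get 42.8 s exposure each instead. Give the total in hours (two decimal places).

2.04 hours

Number of layers: 81 / 0.1 → 810 (rounded up).
Base layers: 3 × (42.8 + 3.6) → 139.2 s.
Remaining layers = 807 × (5.31 + 3.6), so 7190.37 s.
Sum: 139.2 + 7190.37 = 7329.57 s → 2.04 hours.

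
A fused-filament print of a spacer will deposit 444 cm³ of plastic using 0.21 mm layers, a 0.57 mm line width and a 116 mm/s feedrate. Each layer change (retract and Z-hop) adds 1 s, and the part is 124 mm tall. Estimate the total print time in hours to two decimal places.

9.05 hours

Extrusion cross-section: 0.21 × 0.57 → 0.1197 mm².
Path length: 444000 mm³ / 0.1197 mm² → 3709273.2 mm.
Print-move time = 3709273.2 / 116 = 31976.5 s.
Number of layers: 124 / 0.21 → 591 (rounded up).
Non-print overhead = 591 × 1 = 591 s.
Altogether 31976.5 + 591 = 32567.5 s, i.e. 9.05 hours.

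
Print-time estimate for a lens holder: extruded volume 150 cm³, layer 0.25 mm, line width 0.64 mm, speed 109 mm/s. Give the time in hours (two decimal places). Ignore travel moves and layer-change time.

Bead cross-section = 0.25 × 0.64 = 0.16 mm².
Toolpath length = 150 cm³ / 0.16 mm² = 150000 / 0.16 = 937500 mm.
Extrusion time: 937500 / 109 → 8600.9 s.
8600.9 s = 2.39 hours.

2.39 hours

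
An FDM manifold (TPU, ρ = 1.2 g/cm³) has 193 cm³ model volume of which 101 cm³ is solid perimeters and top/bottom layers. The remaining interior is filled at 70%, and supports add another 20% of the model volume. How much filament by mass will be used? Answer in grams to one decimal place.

Volume inside the shell = 193 − 101, so 92 cm³.
Infill volume = 0.70 × 92, so 64.4 cm³.
Support = 0.20 × 193 = 38.6 cm³.
Deposited volume = 101 + 64.4 + 38.6 = 204 cm³.
Mass = 204 × 1.2 = 244.8 g.

244.8 g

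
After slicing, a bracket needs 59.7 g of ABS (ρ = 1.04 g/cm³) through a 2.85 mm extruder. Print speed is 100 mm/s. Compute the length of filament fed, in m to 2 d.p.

9.00 m

Extruded volume: 59.7/1.04 = 57.4038 cm³ (57403.8 mm³).
A = π r² = π × 1.425² = 6.3794 mm².
Length = 57403.8 / 6.3794 = 8998.31 mm = 9.00 m.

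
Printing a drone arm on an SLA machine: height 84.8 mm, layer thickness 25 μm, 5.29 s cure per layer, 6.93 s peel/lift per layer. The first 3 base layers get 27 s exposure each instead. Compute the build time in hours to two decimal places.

Layers = ⌈84.8/0.025⌉ = 3392.
Bottom layers = 3 × (27 + 6.93), so 101.79 s.
Normal layers = 3389 × (5.29 + 6.93), so 41413.58 s.
Total = 101.79 + 41413.58 = 41515.37 s = 11.53 hours.

11.53 hours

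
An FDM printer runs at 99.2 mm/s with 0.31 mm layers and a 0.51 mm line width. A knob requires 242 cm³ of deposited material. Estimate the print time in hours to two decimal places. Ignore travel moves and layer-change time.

Bead cross-section = 0.31 × 0.51, so 0.1581 mm².
Total extruded path = 242000/0.1581 = 1530676.8 mm.
Extrusion time = 1530676.8 / 99.2, so 15430.2 s.
15430.2 s = 4.29 hours.

4.29 hours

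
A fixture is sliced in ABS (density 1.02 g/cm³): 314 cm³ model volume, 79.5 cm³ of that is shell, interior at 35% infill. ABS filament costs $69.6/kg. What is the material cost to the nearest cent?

Interior volume: 314 − 79.5 → 234.5 cm³.
Infill deposited = 0.35 × 234.5 = 82.075 cm³.
Total extruded = 79.5 + 82.075 = 161.575 cm³.
Mass = 161.575 × 1.02 = 164.8065 g.
Cost = 164.8065 g / 1000 × $69.6/kg = $11.47.

$11.47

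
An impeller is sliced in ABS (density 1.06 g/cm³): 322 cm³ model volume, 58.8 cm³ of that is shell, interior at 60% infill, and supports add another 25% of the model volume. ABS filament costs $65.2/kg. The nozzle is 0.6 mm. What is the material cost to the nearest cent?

Volume inside the shell = 322 − 58.8, so 263.2 cm³.
Deposited infill = 0.60 × 263.2, so 157.92 cm³.
Support = 0.25 × 322, so 80.5 cm³.
Deposited volume: 58.8 + 157.92 + 80.5 → 297.22 cm³.
Mass = 297.22 × 1.06, so 315.0532 g.
Cost = 315.0532 g / 1000 × $65.2/kg = $20.54.

$20.54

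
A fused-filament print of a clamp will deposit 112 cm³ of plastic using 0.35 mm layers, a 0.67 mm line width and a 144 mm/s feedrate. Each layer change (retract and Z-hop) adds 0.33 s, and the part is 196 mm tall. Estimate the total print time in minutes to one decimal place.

Bead cross-section = 0.35 × 0.67, so 0.2345 mm².
Path length: 112000 mm³ / 0.2345 mm² → 477611.9 mm.
Extrusion time = 477611.9 / 144, so 3316.7 s.
Layers = ⌈196/0.35⌉ = 560.
Z-hop total = 560 × 0.33, so 184.8 s.
Altogether 3316.7 + 184.8 = 3501.5 s, i.e. 58.4 minutes.

58.4 minutes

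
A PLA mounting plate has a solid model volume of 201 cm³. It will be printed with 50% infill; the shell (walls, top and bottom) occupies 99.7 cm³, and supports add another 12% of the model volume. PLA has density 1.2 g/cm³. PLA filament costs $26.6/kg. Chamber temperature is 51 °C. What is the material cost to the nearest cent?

$5.57

Infill region: 201 − 99.7 → 101.3 cm³.
Infill volume = 0.50 × 101.3, so 50.65 cm³.
Support = 0.12 × 201 = 24.12 cm³.
Total extruded = 99.7 + 50.65 + 24.12, so 174.47 cm³.
Mass = 174.47 × 1.2, so 209.364 g.
At $26.6/kg: 209.364/1000 × 26.6 = $5.57.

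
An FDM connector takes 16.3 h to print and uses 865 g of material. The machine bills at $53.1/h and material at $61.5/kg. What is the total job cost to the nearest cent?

$918.73

Time charge = 53.1 × 16.3 = $865.53.
Material charge = 61.5 × 865/1000, so $53.1975.
Total = 865.53 + 53.1975 = 918.7275 ≈ $918.73.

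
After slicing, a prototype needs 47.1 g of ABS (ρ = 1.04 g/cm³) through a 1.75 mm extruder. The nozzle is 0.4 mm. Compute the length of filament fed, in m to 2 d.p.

Volume = 47.1 g / 1.04 g·cm⁻³ = 45.2885 cm³ = 45288.5 mm³.
A = π r² = π × 0.875² = 2.4053 mm².
Length = 45288.5 / 2.4053 = 18828.63 mm = 18.83 m.

18.83 m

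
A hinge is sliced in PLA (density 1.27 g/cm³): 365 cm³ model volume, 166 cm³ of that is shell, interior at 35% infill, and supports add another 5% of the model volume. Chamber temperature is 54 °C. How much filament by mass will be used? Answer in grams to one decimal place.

322.5 g

Volume inside the shell: 365 − 166 → 199 cm³.
Infill deposited = 0.35 × 199, so 69.65 cm³.
Support: 0.05 × 365 → 18.25 cm³.
Deposited volume = 166 + 69.65 + 18.25 = 253.9 cm³.
Mass = 253.9 × 1.27, so 322.453 g.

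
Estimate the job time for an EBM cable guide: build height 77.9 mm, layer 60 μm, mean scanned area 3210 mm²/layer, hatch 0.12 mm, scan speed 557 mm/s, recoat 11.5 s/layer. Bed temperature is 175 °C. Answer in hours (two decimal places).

21.48 hours

Layer count = ceil(77.9 / 0.06) = 1299.
Scan path per layer: 3210 / 0.12 → 26750 mm.
Scan time per layer = 26750 / 557, so 48.0251 s.
Time per layer = 48.0251 + 11.5 = 59.5251 s.
Build time = 1299 × 59.5251 = 77323.1049 s = 21.48 hours.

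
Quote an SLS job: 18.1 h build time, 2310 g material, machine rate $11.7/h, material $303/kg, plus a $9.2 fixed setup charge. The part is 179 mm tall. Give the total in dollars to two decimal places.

$920.90

Machine cost = 11.7 × 18.1 = $211.77.
Feedstock cost = 303 × 2310/1000, so $699.93.
Total = 211.77 + 699.93 + 9.2 = $920.90.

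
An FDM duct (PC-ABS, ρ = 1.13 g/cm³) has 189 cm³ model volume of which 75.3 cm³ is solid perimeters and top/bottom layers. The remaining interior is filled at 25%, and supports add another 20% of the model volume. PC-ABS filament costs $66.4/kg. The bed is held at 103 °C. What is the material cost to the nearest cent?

$10.62

Infill region = 189 − 75.3, so 113.7 cm³.
Deposited infill: 0.25 × 113.7 → 28.425 cm³.
Support = 0.20 × 189, so 37.8 cm³.
Deposited volume: 75.3 + 28.425 + 37.8 → 141.525 cm³.
Mass: 141.525 × 1.13 → 159.92325 g.
At $66.4/kg: 159.92325/1000 × 66.4 = $10.62.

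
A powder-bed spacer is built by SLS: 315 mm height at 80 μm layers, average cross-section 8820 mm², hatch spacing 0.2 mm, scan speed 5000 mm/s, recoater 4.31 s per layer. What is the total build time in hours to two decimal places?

14.36 hours

Layer count = ceil(315 / 0.08) = 3938.
Per-layer scan distance = 8820 / 0.2, so 44100 mm.
Scan time per layer = 44100 / 5000 = 8.82 s.
Time per layer: 8.82 + 4.31 → 13.13 s.
Total: 3938 × 13.13 s = 51705.94 s → 14.36 hours.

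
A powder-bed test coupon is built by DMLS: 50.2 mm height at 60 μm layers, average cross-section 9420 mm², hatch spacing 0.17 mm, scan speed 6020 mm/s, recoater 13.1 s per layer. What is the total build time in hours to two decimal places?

5.19 hours

Number of layers: 50.2 / 0.06 → 837 (rounded up).
Hatch length per layer = 9420 / 0.17 = 55411.8 mm.
Laser time per layer: 55411.8 / 6020 → 9.2046 s.
Layer cycle: 9.2046 + 13.1 → 22.3046 s.
837 layers × 22.3046 s/layer = 18668.9502 s, i.e. 5.19 hours.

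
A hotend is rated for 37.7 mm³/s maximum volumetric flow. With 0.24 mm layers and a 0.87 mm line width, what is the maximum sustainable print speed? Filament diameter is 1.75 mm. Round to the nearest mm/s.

A = 0.24 × 0.87 = 0.2088 mm².
Max speed = 37.7 / 0.2088 = 180.56 ≈ 181 mm/s.

181 mm/s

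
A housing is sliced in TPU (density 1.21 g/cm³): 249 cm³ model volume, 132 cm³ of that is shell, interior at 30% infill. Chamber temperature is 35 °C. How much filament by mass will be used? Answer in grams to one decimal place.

Interior volume = 249 − 132, so 117 cm³.
Infill deposited = 0.30 × 117, so 35.1 cm³.
Total extruded = 132 + 35.1 = 167.1 cm³.
Mass = 167.1 × 1.21, so 202.191 g.

202.2 g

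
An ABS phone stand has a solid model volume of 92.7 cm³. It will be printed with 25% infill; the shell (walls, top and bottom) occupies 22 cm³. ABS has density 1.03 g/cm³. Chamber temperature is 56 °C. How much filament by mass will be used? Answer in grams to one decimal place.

Volume inside the shell = 92.7 − 22 = 70.7 cm³.
Infill volume = 0.25 × 70.7, so 17.675 cm³.
Total printed volume = 22 + 17.675 = 39.675 cm³.
Mass: 39.675 × 1.03 → 40.86525 g.

40.9 g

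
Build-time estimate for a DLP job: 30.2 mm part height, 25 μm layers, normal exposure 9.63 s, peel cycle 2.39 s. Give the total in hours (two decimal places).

Layers = ⌈30.2/0.025⌉ = 1208.
Each layer takes = 9.63 + 2.39, so 12.02 s.
Build time: 1208 × 12.02 s = 14520.16 s, i.e. 4.03 hours.

4.03 hours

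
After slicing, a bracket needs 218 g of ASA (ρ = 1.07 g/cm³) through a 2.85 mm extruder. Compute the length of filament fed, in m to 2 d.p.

Extruded volume: 218/1.07 = 203.7383 cm³ (203738.3 mm³).
Filament cross-section = π × (2.85/2)² = 6.3794 mm².
Length = 203738.3 / 6.3794 = 31936.91 mm = 31.94 m.

31.94 m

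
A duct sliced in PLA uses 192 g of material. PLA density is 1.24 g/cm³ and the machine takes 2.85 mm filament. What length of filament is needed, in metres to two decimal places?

Extruded volume: 192/1.24 = 154.8387 cm³ (154838.7 mm³).
A = π r² = π × 1.425² = 6.3794 mm².
L = V/A = 154838.7/6.3794 = 24271.67 mm → 24.27 m.

24.27 m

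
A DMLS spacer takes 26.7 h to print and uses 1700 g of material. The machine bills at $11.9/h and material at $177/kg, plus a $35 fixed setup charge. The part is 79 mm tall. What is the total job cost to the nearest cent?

Machine cost: 11.9 × 26.7 → $317.73.
Material charge = 177 × 1700/1000 = $300.90.
Total = 317.73 + 300.90 + 35 = $653.63.

$653.63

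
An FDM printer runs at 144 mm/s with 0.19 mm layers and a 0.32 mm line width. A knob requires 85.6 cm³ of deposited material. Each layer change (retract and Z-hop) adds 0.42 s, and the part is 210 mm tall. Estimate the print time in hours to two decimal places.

Line area: 0.19 × 0.32 → 0.0608 mm².
Path length: 85600 mm³ / 0.0608 mm² → 1407894.7 mm.
Print-move time: 1407894.7 / 144 → 9777 s.
Number of layers: 210 / 0.19 → 1106 (rounded up).
Non-print overhead = 1106 × 0.42, so 464.52 s.
Altogether 9777 + 464.52 = 10241.52 s, i.e. 2.84 hours.

2.84 hours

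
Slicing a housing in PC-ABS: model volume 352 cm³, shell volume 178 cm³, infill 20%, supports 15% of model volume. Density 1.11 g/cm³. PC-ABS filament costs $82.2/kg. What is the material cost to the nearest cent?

Volume inside the shell: 352 − 178 → 174 cm³.
Infill volume = 0.20 × 174, so 34.8 cm³.
Support = 0.15 × 352, so 52.8 cm³.
Deposited volume = 178 + 34.8 + 52.8 = 265.6 cm³.
Mass = 265.6 × 1.11 = 294.816 g.
At $82.2/kg: 294.816/1000 × 82.2 = $24.23.

$24.23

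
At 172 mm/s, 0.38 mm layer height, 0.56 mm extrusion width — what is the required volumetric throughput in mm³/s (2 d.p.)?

36.60

A: 0.38 × 0.56 → 0.2128 mm².
Volumetric flow = 172 × 0.2128 = 36.60 mm³/s.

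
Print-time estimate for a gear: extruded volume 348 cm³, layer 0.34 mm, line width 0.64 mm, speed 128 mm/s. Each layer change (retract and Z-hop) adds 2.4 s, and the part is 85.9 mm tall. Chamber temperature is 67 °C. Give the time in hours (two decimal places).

3.64 hours

Bead cross-section: 0.34 × 0.64 → 0.2176 mm².
Toolpath length = 348 cm³ / 0.2176 mm² = 348000 / 0.2176 = 1599264.7 mm.
Print-move time = 1599264.7 / 128, so 12494.3 s.
Layer count = ceil(85.9 / 0.34) = 253.
Z-hop total = 253 × 2.4 = 607.2 s.
Altogether 12494.3 + 607.2 = 13101.5 s, i.e. 3.64 hours.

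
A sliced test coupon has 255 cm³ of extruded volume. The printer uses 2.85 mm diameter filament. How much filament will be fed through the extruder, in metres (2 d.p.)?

Cross-section of 2.85 mm filament: π·(2.85/2)² = 6.3794 mm².
L = 255000 mm³ / 6.3794 mm² = 39972.41 mm, i.e. 39.97 m.

39.97 m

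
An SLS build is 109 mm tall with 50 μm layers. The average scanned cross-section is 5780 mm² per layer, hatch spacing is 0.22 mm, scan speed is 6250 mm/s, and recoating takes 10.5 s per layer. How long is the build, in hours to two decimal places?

Layer count = ceil(109 / 0.05) = 2180.
Per-layer scan distance = 5780 / 0.22 = 26272.7 mm.
Per-layer scan time: 26272.7 / 6250 → 4.2036 s.
Layer cycle = 4.2036 + 10.5, so 14.7036 s.
2180 layers × 14.7036 s/layer = 32053.848 s, i.e. 8.90 hours.

8.90 hours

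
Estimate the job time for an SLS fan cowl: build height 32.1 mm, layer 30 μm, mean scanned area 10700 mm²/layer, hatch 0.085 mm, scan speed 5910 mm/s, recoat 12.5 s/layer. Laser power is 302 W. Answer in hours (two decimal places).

10.05 hours

Layer count = ceil(32.1 / 0.03) = 1070.
Scan path per layer: 10700 / 0.085 → 125882.4 mm.
Laser time per layer = 125882.4 / 5910, so 21.2999 s.
Layer cycle = 21.2999 + 12.5 = 33.7999 s.
Total: 1070 × 33.7999 s = 36165.893 s → 10.05 hours.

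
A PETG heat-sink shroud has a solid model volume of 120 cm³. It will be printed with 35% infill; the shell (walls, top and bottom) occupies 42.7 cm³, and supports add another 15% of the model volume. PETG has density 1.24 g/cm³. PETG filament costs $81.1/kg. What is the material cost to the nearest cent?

$8.82

Infill region = 120 − 42.7 = 77.3 cm³.
Deposited infill = 0.35 × 77.3, so 27.055 cm³.
Support: 0.15 × 120 → 18 cm³.
Deposited volume: 42.7 + 27.055 + 18 → 87.755 cm³.
Mass = 87.755 × 1.24, so 108.8162 g.
At $81.1/kg: 108.8162/1000 × 81.1 = $8.82.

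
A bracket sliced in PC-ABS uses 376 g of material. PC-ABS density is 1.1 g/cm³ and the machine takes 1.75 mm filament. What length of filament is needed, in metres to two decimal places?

142.11 m

Extruded volume: 376/1.1 = 341.8182 cm³ (341818.2 mm³).
Filament cross-section = π × (1.75/2)² = 2.4053 mm².
Length = 341818.2 / 2.4053 = 142110.42 mm = 142.11 m.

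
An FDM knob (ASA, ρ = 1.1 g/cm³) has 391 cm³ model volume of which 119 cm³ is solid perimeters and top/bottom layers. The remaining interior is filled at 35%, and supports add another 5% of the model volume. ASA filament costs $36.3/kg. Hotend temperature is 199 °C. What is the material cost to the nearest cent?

$9.33

Infill region = 391 − 119, so 272 cm³.
Infill deposited = 0.35 × 272, so 95.2 cm³.
Support: 0.05 × 391 → 19.55 cm³.
Deposited volume = 119 + 95.2 + 19.55 = 233.75 cm³.
Mass = 233.75 × 1.1 = 257.125 g.
Cost = 257.125 g / 1000 × $36.3/kg = $9.33.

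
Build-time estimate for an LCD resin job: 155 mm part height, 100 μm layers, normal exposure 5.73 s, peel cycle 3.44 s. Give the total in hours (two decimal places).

3.95 hours

Layer count = ceil(155 / 0.1) = 1550.
Per-layer time = 5.73 + 3.44 = 9.17 s.
Build time: 1550 × 9.17 s = 14213.5 s, i.e. 3.95 hours.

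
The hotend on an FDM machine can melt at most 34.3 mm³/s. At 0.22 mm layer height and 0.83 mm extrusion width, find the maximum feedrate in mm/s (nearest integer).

188 mm/s

Extrusion cross-section = 0.22 × 0.83 = 0.1826 mm².
v_max = Q/A = 34.3/0.1826 = 187.84 mm/s → 188 mm/s.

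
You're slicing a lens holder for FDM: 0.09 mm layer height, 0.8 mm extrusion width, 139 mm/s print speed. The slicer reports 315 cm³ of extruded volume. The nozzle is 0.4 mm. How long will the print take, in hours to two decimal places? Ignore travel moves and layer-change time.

Extrusion cross-section = 0.09 × 0.8 = 0.072 mm².
Total extruded path = 315000/0.072 = 4375000 mm.
Print-move time = 4375000 / 139, so 31474.8 s.
In the requested units: 31474.8 s = 8.74 hours.

8.74 hours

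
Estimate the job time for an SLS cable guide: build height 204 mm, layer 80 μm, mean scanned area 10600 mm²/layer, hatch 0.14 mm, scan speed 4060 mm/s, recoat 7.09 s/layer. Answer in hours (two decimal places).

Number of layers: 204 / 0.08 → 2550 (rounded up).
Hatch length per layer = 10600 / 0.14, so 75714.3 mm.
Laser time per layer = 75714.3 / 4060 = 18.6488 s.
Time per layer = 18.6488 + 7.09 = 25.7388 s.
Total: 2550 × 25.7388 s = 65633.94 s → 18.23 hours.

18.23 hours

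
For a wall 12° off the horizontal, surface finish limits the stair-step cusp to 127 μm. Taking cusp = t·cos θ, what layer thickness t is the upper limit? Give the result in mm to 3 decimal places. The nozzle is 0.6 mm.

0.130 mm

t = h_c / cos θ = 0.127 / 0.9781 = 0.130 mm.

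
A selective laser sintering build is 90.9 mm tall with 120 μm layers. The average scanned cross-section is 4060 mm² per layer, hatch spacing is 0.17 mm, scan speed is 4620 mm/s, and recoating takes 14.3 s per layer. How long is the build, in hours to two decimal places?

Layers = ⌈90.9/0.12⌉ = 758.
Hatch length per layer: 4060 / 0.17 → 23882.4 mm.
Per-layer scan time = 23882.4 / 4620, so 5.1694 s.
Per-layer time = 5.1694 + 14.3 = 19.4694 s.
Build time = 758 × 19.4694 = 14757.8052 s = 4.10 hours.

4.10 hours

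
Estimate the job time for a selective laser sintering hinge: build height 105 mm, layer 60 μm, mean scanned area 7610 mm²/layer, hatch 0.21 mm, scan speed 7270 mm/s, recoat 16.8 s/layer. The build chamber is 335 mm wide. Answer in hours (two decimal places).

Number of layers: 105 / 0.06 → 1750 (rounded up).
Hatch length per layer = 7610 / 0.21, so 36238.1 mm.
Scan time per layer = 36238.1 / 7270 = 4.9846 s.
Per-layer time = 4.9846 + 16.8, so 21.7846 s.
Build time = 1750 × 21.7846 = 38123.05 s = 10.59 hours.

10.59 hours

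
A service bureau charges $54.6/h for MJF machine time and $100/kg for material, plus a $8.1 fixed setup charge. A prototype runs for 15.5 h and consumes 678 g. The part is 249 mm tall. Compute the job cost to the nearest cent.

$922.20

Time charge = 54.6 × 15.5, so $846.30.
Material charge = 100 × 678/1000, so $67.80.
Total = 846.30 + 67.80 + 8.1 = $922.20.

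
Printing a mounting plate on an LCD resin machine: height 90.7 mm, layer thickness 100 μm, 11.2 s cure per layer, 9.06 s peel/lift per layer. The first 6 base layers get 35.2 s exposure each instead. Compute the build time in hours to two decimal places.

5.14 hours

Number of layers: 90.7 / 0.1 → 907 (rounded up).
Bottom layers = 6 × (35.2 + 9.06), so 265.56 s.
Remaining layers: 901 × (11.2 + 9.06) → 18254.26 s.
Total = 265.56 + 18254.26 = 18519.82 s = 5.14 hours.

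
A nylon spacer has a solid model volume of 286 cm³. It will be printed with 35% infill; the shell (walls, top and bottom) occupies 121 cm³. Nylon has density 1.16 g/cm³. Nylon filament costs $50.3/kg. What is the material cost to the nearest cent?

Volume inside the shell = 286 − 121, so 165 cm³.
Infill deposited = 0.35 × 165, so 57.75 cm³.
Deposited volume = 121 + 57.75 = 178.75 cm³.
Mass: 178.75 × 1.16 → 207.35 g.
At $50.3/kg: 207.35/1000 × 50.3 = $10.43.

$10.43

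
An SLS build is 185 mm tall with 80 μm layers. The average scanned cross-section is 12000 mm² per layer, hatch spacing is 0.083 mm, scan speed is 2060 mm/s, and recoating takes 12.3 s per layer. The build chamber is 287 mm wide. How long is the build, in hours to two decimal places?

Number of layers: 185 / 0.08 → 2313 (rounded up).
Scan path per layer: 12000 / 0.083 → 144578.3 mm.
Per-layer scan time = 144578.3 / 2060 = 70.1836 s.
Per-layer time = 70.1836 + 12.3, so 82.4836 s.
2313 layers × 82.4836 s/layer = 190784.5668 s, i.e. 53.00 hours.

53.00 hours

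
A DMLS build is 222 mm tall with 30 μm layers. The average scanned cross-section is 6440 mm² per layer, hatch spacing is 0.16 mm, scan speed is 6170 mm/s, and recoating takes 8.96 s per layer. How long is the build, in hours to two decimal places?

31.83 hours

Layers = ⌈222/0.03⌉ = 7400.
Hatch length per layer = 6440 / 0.16, so 40250 mm.
Scan time per layer: 40250 / 6170 → 6.5235 s.
Per-layer time: 6.5235 + 8.96 → 15.4835 s.
Total: 7400 × 15.4835 s = 114577.9 s → 31.83 hours.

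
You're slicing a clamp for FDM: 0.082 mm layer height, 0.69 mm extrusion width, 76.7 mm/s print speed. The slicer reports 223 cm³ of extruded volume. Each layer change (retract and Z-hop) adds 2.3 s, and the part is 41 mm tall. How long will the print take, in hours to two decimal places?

Line area = 0.082 × 0.69 = 0.05658 mm².
Total extruded path = 223000/0.05658 = 3941322 mm.
Print-move time = 3941322 / 76.7, so 51386.2 s.
Layer count = ceil(41 / 0.082) = 500.
Z-hop total = 500 × 2.3 = 1150 s.
Total = 51386.2 + 1150 = 52536.2 s = 14.59 hours.

14.59 hours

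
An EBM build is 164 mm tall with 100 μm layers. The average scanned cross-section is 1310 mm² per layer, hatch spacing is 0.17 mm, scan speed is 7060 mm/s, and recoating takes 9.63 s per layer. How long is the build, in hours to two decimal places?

Layers = ⌈164/0.1⌉ = 1640.
Hatch length per layer = 1310 / 0.17, so 7705.9 mm.
Beam time per layer = 7705.9 / 7060, so 1.0915 s.
Per-layer time = 1.0915 + 9.63, so 10.7215 s.
Total: 1640 × 10.7215 s = 17583.26 s → 4.88 hours.

4.88 hours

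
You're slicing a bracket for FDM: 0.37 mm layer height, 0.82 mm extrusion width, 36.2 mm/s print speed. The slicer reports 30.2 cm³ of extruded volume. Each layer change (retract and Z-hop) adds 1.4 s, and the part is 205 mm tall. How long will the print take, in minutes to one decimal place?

58.8 minutes

Line area = 0.37 × 0.82, so 0.3034 mm².
Toolpath length = 30.2 cm³ / 0.3034 mm² = 30200 / 0.3034 = 99538.6 mm.
Time extruding = 99538.6 / 36.2 = 2749.7 s.
Layer count = ceil(205 / 0.37) = 555.
Z-hop total: 555 × 1.4 → 777 s.
Altogether 2749.7 + 777 = 3526.7 s, i.e. 58.8 minutes.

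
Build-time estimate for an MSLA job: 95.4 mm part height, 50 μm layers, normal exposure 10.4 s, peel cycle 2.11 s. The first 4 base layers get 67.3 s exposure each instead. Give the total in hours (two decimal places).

6.69 hours

Number of layers: 95.4 / 0.05 → 1908 (rounded up).
Base layers: 4 × (67.3 + 2.11) → 277.64 s.
Normal layers: 1904 × (10.4 + 2.11) → 23819.04 s.
Sum: 277.64 + 23819.04 = 24096.68 s → 6.69 hours.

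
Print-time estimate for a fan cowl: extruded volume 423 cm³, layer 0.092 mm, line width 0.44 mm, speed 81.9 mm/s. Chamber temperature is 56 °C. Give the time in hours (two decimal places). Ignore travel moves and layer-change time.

35.44 hours

Bead cross-section: 0.092 × 0.44 → 0.04048 mm².
Toolpath length = 423 cm³ / 0.04048 mm² = 423000 / 0.04048 = 10449604.7 mm.
Extrusion time = 10449604.7 / 81.9, so 127589.8 s.
That's 127589.8 s → 35.44 hours.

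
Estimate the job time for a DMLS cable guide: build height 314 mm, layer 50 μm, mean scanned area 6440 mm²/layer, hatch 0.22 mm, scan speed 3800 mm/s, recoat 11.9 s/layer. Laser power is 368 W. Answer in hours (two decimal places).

Layers = ⌈314/0.05⌉ = 6280.
Hatch length per layer: 6440 / 0.22 → 29272.7 mm.
Per-layer scan time = 29272.7 / 3800 = 7.7033 s.
Time per layer: 7.7033 + 11.9 → 19.6033 s.
Build time = 6280 × 19.6033 = 123108.724 s = 34.20 hours.

34.20 hours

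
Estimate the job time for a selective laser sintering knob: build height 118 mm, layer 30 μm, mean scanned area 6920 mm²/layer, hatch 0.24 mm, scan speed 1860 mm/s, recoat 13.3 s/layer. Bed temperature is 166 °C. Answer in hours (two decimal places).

31.47 hours

Layers = ⌈118/0.03⌉ = 3934.
Hatch length per layer: 6920 / 0.24 → 28833.3 mm.
Scan time per layer = 28833.3 / 1860, so 15.5018 s.
Per-layer time: 15.5018 + 13.3 → 28.8018 s.
Total: 3934 × 28.8018 s = 113306.2812 s → 31.47 hours.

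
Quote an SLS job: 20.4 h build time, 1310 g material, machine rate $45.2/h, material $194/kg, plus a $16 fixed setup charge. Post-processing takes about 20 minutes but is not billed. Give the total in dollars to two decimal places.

Machine cost = 45.2 × 20.4 = $922.08.
Material cost: 194 × 1310/1000 → $254.14.
Adding setup: 922.08 + 254.14 + 16 → $1192.22.

$1192.22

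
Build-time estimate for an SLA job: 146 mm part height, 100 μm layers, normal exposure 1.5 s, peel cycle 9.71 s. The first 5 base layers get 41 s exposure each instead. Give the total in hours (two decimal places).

Layers = ⌈146/0.1⌉ = 1460.
Burn-in layers = 5 × (41 + 9.71) = 253.55 s.
Regular layers = 1455 × (1.5 + 9.71) = 16310.55 s.
Sum: 253.55 + 16310.55 = 16564.1 s → 4.60 hours.

4.60 hours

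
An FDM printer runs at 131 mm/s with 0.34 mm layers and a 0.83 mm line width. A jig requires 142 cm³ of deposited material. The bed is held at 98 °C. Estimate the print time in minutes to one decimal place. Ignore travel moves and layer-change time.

Bead cross-section = 0.34 × 0.83 = 0.2822 mm².
Path length: 142000 mm³ / 0.2822 mm² → 503189.2 mm.
Extrusion time = 503189.2 / 131, so 3841.1 s.
3841.1 s = 64.0 minutes.

64.0 minutes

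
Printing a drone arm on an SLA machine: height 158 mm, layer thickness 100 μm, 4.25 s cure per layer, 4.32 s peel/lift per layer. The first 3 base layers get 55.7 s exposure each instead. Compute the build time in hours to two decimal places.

Number of layers: 158 / 0.1 → 1580 (rounded up).
Base layers = 3 × (55.7 + 4.32) = 180.06 s.
Normal layers: 1577 × (4.25 + 4.32) → 13514.89 s.
Total = 180.06 + 13514.89 = 13694.95 s = 3.80 hours.

3.80 hours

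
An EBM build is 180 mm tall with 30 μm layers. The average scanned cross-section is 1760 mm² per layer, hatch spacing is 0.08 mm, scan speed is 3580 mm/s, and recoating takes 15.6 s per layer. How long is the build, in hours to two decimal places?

Layer count = ceil(180 / 0.03) = 6000.
Per-layer scan distance = 1760 / 0.08 = 22000 mm.
Per-layer scan time = 22000 / 3580, so 6.1453 s.
Time per layer = 6.1453 + 15.6 = 21.7453 s.
Build time = 6000 × 21.7453 = 130471.8 s = 36.24 hours.

36.24 hours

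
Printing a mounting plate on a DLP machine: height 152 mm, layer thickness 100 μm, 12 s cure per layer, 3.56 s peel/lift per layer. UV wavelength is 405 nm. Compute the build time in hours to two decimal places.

6.57 hours

Number of layers: 152 / 0.1 → 1520 (rounded up).
Per-layer time = 12 + 3.56, so 15.56 s.
Build time: 1520 × 15.56 s = 23651.2 s, i.e. 6.57 hours.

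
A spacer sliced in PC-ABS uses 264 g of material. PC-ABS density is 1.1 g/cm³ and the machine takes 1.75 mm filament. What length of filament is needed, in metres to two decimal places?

Extruded volume: 264/1.1 = 240 cm³ (240000 mm³).
Filament cross-section = π × (1.75/2)² = 2.4053 mm².
Length = 240000 / 2.4053 = 99779.65 mm = 99.78 m.

99.78 m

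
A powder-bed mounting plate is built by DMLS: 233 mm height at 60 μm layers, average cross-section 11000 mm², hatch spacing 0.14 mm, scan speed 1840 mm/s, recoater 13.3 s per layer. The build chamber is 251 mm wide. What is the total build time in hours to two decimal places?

Layers = ⌈233/0.06⌉ = 3884.
Scan path per layer = 11000 / 0.14 = 78571.4 mm.
Scan time per layer = 78571.4 / 1840 = 42.7018 s.
Layer cycle: 42.7018 + 13.3 → 56.0018 s.
Build time = 3884 × 56.0018 = 217510.9912 s = 60.42 hours.

60.42 hours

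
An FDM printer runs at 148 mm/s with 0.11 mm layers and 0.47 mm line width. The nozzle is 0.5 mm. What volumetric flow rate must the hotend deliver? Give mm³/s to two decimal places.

7.65

Bead cross-section = 0.11 × 0.47, so 0.0517 mm².
Q = v·A = 148 × 0.0517 = 7.65 mm³/s.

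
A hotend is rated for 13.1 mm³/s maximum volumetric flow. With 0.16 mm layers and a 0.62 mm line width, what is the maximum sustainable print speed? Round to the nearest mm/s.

Extrusion cross-section = 0.16 × 0.62, so 0.0992 mm².
Max speed = 13.1 / 0.0992 = 132.06 ≈ 132 mm/s.

132 mm/s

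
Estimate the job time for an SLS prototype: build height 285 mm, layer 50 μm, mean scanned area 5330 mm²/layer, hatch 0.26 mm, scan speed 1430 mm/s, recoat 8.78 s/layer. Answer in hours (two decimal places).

Number of layers: 285 / 0.05 → 5700 (rounded up).
Per-layer scan distance = 5330 / 0.26 = 20500 mm.
Scan time per layer = 20500 / 1430 = 14.3357 s.
Layer cycle = 14.3357 + 8.78 = 23.1157 s.
5700 layers × 23.1157 s/layer = 131759.49 s, i.e. 36.60 hours.

36.60 hours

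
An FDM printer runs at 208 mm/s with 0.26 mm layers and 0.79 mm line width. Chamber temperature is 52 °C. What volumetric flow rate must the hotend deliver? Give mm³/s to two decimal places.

Extrusion cross-section = 0.26 × 0.79 = 0.2054 mm².
Volumetric flow = 208 × 0.2054 = 42.72 mm³/s.

42.72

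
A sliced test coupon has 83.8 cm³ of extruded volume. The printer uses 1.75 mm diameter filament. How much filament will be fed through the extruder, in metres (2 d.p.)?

34.84 m

Cross-section of 1.75 mm filament: π·(1.75/2)² = 2.4053 mm².
Length = 83.8 cm³ / 2.4053 mm² = 83800 / 2.4053 = 34839.73 mm = 34.84 m.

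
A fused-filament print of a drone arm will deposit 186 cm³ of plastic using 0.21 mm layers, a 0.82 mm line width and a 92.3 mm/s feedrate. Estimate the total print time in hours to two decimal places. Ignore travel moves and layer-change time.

Extrusion cross-section: 0.21 × 0.82 → 0.1722 mm².
Toolpath length = 186 cm³ / 0.1722 mm² = 186000 / 0.1722 = 1080139.4 mm.
Extrusion time = 1080139.4 / 92.3 = 11702.5 s.
11702.5 s = 3.25 hours.

3.25 hours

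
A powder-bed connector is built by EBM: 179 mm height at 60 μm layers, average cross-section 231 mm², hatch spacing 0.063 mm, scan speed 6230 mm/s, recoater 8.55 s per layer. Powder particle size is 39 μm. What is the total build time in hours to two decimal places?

7.57 hours

Layers = ⌈179/0.06⌉ = 2984.
Hatch length per layer: 231 / 0.063 → 3666.7 mm.
Scan time per layer = 3666.7 / 6230, so 0.5886 s.
Layer cycle = 0.5886 + 8.55 = 9.1386 s.
Total: 2984 × 9.1386 s = 27269.5824 s → 7.57 hours.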